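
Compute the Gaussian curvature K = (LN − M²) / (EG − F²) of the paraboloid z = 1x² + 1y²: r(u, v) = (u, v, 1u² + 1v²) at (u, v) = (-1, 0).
K = 4/25

Coefficients of the first fundamental form: E = 4*u^2 + 1, F = 4*u*v, G = 4*v^2 + 1.
Coefficients of the second fundamental form: L = 2/sqrt(4*u^2 + 4*v^2 + 1), M = 0, N = 2/sqrt(4*u^2 + 4*v^2 + 1).
Assemble K = (LN − M²)/(EG − F²) = 4/(16*u^4 + 32*u^2*v^2 + 8*u^2 + 16*v^4 + 8*v^2 + 1). At (u, v) = (-1, 0): K = 4/25.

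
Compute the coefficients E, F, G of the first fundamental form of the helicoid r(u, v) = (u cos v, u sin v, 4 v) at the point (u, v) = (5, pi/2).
E = 1;  F = 0;  G = 41

Partials: r_u = (cos(v), sin(v), 0), r_v = (-u*sin(v), u*cos(v), 4). As functions of (u, v):
  E = r_u · r_u = 1,
  F = r_u · r_v = 0,
  G = r_v · r_v = u^2 + 16.
Evaluating at (u, v) = (5, pi/2): E = 1, F = 0, G = 41.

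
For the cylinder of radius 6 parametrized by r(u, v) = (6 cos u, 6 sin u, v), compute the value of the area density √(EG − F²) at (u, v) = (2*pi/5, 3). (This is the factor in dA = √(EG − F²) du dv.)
√(EG − F²)|_{(2*pi/5, 3)} = 6

E = 36, F = 0, G = 1, so EG − F² = 36. Taking the positive square root: √(EG − F²) = 6. At (u, v) = (2*pi/5, 3): 6.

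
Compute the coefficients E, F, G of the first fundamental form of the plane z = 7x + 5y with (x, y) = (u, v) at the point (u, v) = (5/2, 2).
E = 50;  F = 35;  G = 26

Partials: r_u = (1, 0, 7), r_v = (0, 1, 5). As functions of (u, v):
  E = r_u · r_u = 50,
  F = r_u · r_v = 35,
  G = r_v · r_v = 26.
Evaluating at (u, v) = (5/2, 2): E = 50, F = 35, G = 26.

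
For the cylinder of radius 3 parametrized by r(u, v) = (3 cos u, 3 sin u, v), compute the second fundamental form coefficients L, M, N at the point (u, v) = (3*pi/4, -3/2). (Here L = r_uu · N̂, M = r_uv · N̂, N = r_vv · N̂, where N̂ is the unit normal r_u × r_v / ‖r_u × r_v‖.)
L = -3;  M = 0;  N = 0

Compute the unit normal N̂(u, v) = (cos(u), sin(u), 0), and the second partials r_uu, r_uv, r_vv. Take dot products:
  L(u, v) = r_uu · N̂ = -3,
  M(u, v) = r_uv · N̂ = 0,
  N(u, v) = r_vv · N̂ = 0.
Evaluating at (u, v) = (3*pi/4, -3/2):
  L = -3, M = 0, N = 0.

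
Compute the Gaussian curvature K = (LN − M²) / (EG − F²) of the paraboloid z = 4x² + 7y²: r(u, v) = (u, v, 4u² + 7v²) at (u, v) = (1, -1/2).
K = 28/3249

Coefficients of the first fundamental form: E = 64*u^2 + 1, F = 112*u*v, G = 196*v^2 + 1.
Coefficients of the second fundamental form: L = 8/sqrt(64*u^2 + 196*v^2 + 1), M = 0, N = 14/sqrt(64*u^2 + 196*v^2 + 1).
Assemble K = (LN − M²)/(EG − F²) = 112/(4096*u^4 + 25088*u^2*v^2 + 128*u^2 + 38416*v^4 + 392*v^2 + 1). At (u, v) = (1, -1/2): K = 28/3249.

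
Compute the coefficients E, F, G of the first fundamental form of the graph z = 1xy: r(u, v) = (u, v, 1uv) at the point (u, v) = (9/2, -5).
E = 26;  F = -45/2;  G = 85/4

Partials: r_u = (1, 0, v), r_v = (0, 1, u). As functions of (u, v):
  E = r_u · r_u = v^2 + 1,
  F = r_u · r_v = u*v,
  G = r_v · r_v = u^2 + 1.
Evaluating at (u, v) = (9/2, -5): E = 26, F = -45/2, G = 85/4.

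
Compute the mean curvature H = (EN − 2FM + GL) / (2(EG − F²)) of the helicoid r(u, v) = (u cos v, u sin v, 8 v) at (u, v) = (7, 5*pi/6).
H = 0

With E = 1, F = 0, G = u^2 + 64, L = 0, M = -8/sqrt(u^2 + 64), N = 0, assemble
  H = (EN − 2FM + GL) / (2(EG − F²)) = 0.
At (u, v) = (7, 5*pi/6): H = 0.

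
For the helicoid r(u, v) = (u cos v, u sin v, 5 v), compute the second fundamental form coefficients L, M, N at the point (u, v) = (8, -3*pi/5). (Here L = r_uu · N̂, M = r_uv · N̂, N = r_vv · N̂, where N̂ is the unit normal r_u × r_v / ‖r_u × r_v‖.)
L = 0;  M = -5*sqrt(89)/89;  N = 0

Compute the unit normal N̂(u, v) = (5*sin(v)/sqrt(u^2 + 25), -5*cos(v)/sqrt(u^2 + 25), u/sqrt(u^2 + 25)), and the second partials r_uu, r_uv, r_vv. Take dot products:
  L(u, v) = r_uu · N̂ = 0,
  M(u, v) = r_uv · N̂ = -5/sqrt(u^2 + 25),
  N(u, v) = r_vv · N̂ = 0.
Evaluating at (u, v) = (8, -3*pi/5):
  L = 0, M = -5*sqrt(89)/89, N = 0.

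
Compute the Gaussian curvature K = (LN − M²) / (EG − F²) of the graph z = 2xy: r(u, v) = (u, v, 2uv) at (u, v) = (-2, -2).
K = -4/1089

Coefficients of the first fundamental form: E = 4*v^2 + 1, F = 4*u*v, G = 4*u^2 + 1.
Coefficients of the second fundamental form: L = 0, M = 2/sqrt(4*u^2 + 4*v^2 + 1), N = 0.
Assemble K = (LN − M²)/(EG − F²) = -4/(16*u^4 + 32*u^2*v^2 + 8*u^2 + 16*v^4 + 8*v^2 + 1). At (u, v) = (-2, -2): K = -4/1089.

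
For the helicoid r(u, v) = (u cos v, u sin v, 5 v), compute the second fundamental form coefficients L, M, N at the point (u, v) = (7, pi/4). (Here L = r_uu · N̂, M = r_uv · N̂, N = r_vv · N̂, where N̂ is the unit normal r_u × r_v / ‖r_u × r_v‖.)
L = 0;  M = -5*sqrt(74)/74;  N = 0

Compute the unit normal N̂(u, v) = (5*sin(v)/sqrt(u^2 + 25), -5*cos(v)/sqrt(u^2 + 25), u/sqrt(u^2 + 25)), and the second partials r_uu, r_uv, r_vv. Take dot products:
  L(u, v) = r_uu · N̂ = 0,
  M(u, v) = r_uv · N̂ = -5/sqrt(u^2 + 25),
  N(u, v) = r_vv · N̂ = 0.
Evaluating at (u, v) = (7, pi/4):
  L = 0, M = -5*sqrt(74)/74, N = 0.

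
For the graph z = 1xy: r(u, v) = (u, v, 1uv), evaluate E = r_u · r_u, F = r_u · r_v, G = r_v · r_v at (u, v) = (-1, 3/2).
E = 13/4;  F = -3/2;  G = 2

Partials: r_u = (1, 0, v), r_v = (0, 1, u). As functions of (u, v):
  E = r_u · r_u = v^2 + 1,
  F = r_u · r_v = u*v,
  G = r_v · r_v = u^2 + 1.
Evaluating at (u, v) = (-1, 3/2): E = 13/4, F = -3/2, G = 2.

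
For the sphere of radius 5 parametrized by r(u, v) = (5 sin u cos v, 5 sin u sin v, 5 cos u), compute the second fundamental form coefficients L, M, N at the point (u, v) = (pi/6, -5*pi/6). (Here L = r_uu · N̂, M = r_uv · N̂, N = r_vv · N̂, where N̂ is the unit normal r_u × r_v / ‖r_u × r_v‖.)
L = -5;  M = 0;  N = -5/4

Compute the unit normal N̂(u, v) = (sin(u)^2*cos(v)/Abs(sin(u)), sin(u)^2*sin(v)/Abs(sin(u)), sin(2*u)/(2*Abs(sin(u)))), and the second partials r_uu, r_uv, r_vv. Take dot products:
  L(u, v) = r_uu · N̂ = -5*sin(u)/Abs(sin(u)),
  M(u, v) = r_uv · N̂ = 0,
  N(u, v) = r_vv · N̂ = -5*sin(u)^3/Abs(sin(u)).
Evaluating at (u, v) = (pi/6, -5*pi/6):
  L = -5, M = 0, N = -5/4.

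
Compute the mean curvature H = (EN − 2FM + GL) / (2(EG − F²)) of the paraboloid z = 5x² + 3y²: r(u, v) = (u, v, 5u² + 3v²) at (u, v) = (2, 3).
H = 2828*sqrt(29)/105125

With E = 100*u^2 + 1, F = 60*u*v, G = 36*v^2 + 1, L = 10/sqrt(100*u^2 + 36*v^2 + 1), M = 0, N = 6/sqrt(100*u^2 + 36*v^2 + 1), assemble
  H = (EN − 2FM + GL) / (2(EG − F²)) = 4*(75*u^2 + 45*v^2 + 2)/(100*u^2 + 36*v^2 + 1)^(3/2).
At (u, v) = (2, 3): H = 2828*sqrt(29)/105125.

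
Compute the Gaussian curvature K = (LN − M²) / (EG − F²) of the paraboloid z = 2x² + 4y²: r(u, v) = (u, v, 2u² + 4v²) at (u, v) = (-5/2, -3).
K = 32/458329

Coefficients of the first fundamental form: E = 16*u^2 + 1, F = 32*u*v, G = 64*v^2 + 1.
Coefficients of the second fundamental form: L = 4/sqrt(16*u^2 + 64*v^2 + 1), M = 0, N = 8/sqrt(16*u^2 + 64*v^2 + 1).
Assemble K = (LN − M²)/(EG − F²) = 32/(256*u^4 + 2048*u^2*v^2 + 32*u^2 + 4096*v^4 + 128*v^2 + 1). At (u, v) = (-5/2, -3): K = 32/458329.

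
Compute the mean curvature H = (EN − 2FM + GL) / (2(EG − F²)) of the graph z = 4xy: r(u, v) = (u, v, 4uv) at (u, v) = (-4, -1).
H = -256*sqrt(273)/74529

With E = 16*v^2 + 1, F = 16*u*v, G = 16*u^2 + 1, L = 0, M = 4/sqrt(16*u^2 + 16*v^2 + 1), N = 0, assemble
  H = (EN − 2FM + GL) / (2(EG − F²)) = -64*u*v/(16*u^2 + 16*v^2 + 1)^(3/2).
At (u, v) = (-4, -1): H = -256*sqrt(273)/74529.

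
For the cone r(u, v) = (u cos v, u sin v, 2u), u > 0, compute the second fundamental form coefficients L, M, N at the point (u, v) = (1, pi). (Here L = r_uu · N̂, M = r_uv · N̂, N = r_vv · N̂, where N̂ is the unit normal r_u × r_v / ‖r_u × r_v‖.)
L = 0;  M = 0;  N = 2*sqrt(5)/5

Compute the unit normal N̂(u, v) = (-2*sqrt(5)*u*cos(v)/(5*Abs(u)), -2*sqrt(5)*u*sin(v)/(5*Abs(u)), sqrt(5)*u/(5*Abs(u))), and the second partials r_uu, r_uv, r_vv. Take dot products:
  L(u, v) = r_uu · N̂ = 0,
  M(u, v) = r_uv · N̂ = 0,
  N(u, v) = r_vv · N̂ = 2*sqrt(5)*u^2/(5*Abs(u)).
Evaluating at (u, v) = (1, pi):
  L = 0, M = 0, N = 2*sqrt(5)/5.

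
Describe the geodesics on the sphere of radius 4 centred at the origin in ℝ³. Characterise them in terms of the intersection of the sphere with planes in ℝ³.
Geodesics on the sphere of radius 4 are great circles — circles of radius 4 obtained as the intersection of the sphere with planes through the origin (the centre of the sphere).

A curve α(t) of nonzero constant speed on the sphere of radius 4 is a geodesic iff its acceleration α̈ is everywhere normal to the surface, i.e. parallel to the radial vector α(t). Then d/dt(α × α̇) = α̇ × α̇ + α × α̈ = 0, so α × α̇ is a constant vector n ≠ 0 and α(t) · n = 0 for all t: α lies in the plane through the origin with normal n. The intersection of that plane with the sphere is a circle of radius 4 (a great circle). Conversely, a great circle traversed at constant speed has centripetal acceleration pointing at the origin, hence normal to the sphere, so every great circle is a geodesic.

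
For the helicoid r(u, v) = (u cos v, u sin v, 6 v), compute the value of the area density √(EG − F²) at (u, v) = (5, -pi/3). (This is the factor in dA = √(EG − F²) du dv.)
√(EG − F²)|_{(5, -pi/3)} = sqrt(61)

E = 1, F = 0, G = u^2 + 36, so EG − F² = u^2 + 36. Taking the positive square root: √(EG − F²) = sqrt(u^2 + 36). At (u, v) = (5, -pi/3): sqrt(61).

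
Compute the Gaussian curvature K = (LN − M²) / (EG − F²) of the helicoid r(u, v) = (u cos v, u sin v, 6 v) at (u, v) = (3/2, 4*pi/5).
K = -64/2601

Coefficients of the first fundamental form: E = 1, F = 0, G = u^2 + 36.
Coefficients of the second fundamental form: L = 0, M = -6/sqrt(u^2 + 36), N = 0.
Assemble K = (LN − M²)/(EG − F²) = -36/(u^2 + 36)^2. At (u, v) = (3/2, 4*pi/5): K = -64/2601.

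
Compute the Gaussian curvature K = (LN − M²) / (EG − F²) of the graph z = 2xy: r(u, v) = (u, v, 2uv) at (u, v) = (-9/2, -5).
K = -1/8281

Coefficients of the first fundamental form: E = 4*v^2 + 1, F = 4*u*v, G = 4*u^2 + 1.
Coefficients of the second fundamental form: L = 0, M = 2/sqrt(4*u^2 + 4*v^2 + 1), N = 0.
Assemble K = (LN − M²)/(EG − F²) = -4/(16*u^4 + 32*u^2*v^2 + 8*u^2 + 16*v^4 + 8*v^2 + 1). At (u, v) = (-9/2, -5): K = -1/8281.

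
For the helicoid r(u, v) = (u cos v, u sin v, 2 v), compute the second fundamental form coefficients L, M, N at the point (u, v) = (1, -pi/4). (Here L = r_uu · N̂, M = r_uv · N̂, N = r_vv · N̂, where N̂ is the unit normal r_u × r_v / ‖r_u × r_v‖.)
L = 0;  M = -2*sqrt(5)/5;  N = 0

Compute the unit normal N̂(u, v) = (2*sin(v)/sqrt(u^2 + 4), -2*cos(v)/sqrt(u^2 + 4), u/sqrt(u^2 + 4)), and the second partials r_uu, r_uv, r_vv. Take dot products:
  L(u, v) = r_uu · N̂ = 0,
  M(u, v) = r_uv · N̂ = -2/sqrt(u^2 + 4),
  N(u, v) = r_vv · N̂ = 0.
Evaluating at (u, v) = (1, -pi/4):
  L = 0, M = -2*sqrt(5)/5, N = 0.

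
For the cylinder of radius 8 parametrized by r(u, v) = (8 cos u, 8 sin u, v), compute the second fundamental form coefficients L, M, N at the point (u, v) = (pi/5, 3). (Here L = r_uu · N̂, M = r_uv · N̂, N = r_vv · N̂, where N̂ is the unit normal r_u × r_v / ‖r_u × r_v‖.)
L = -8;  M = 0;  N = 0

Compute the unit normal N̂(u, v) = (cos(u), sin(u), 0), and the second partials r_uu, r_uv, r_vv. Take dot products:
  L(u, v) = r_uu · N̂ = -8,
  M(u, v) = r_uv · N̂ = 0,
  N(u, v) = r_vv · N̂ = 0.
Evaluating at (u, v) = (pi/5, 3):
  L = -8, M = 0, N = 0.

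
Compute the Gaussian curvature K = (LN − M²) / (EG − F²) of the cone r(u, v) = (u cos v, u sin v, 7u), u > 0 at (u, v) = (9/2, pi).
K = 0

Coefficients of the first fundamental form: E = 50, F = 0, G = u^2.
Coefficients of the second fundamental form: L = 0, M = 0, N = 7*sqrt(2)*u^2/(10*Abs(u)).
Assemble K = (LN − M²)/(EG − F²) = 0. At (u, v) = (9/2, pi): K = 0.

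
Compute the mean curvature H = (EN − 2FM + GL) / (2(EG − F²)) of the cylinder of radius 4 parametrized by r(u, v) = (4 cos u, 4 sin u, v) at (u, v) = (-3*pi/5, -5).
H = -1/8

With E = 16, F = 0, G = 1, L = -4, M = 0, N = 0, assemble
  H = (EN − 2FM + GL) / (2(EG − F²)) = -1/8.
At (u, v) = (-3*pi/5, -5): H = -1/8.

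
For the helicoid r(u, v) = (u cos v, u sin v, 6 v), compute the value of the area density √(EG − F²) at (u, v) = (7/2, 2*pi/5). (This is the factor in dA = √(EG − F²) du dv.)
√(EG − F²)|_{(7/2, 2*pi/5)} = sqrt(193)/2

E = 1, F = 0, G = u^2 + 36, so EG − F² = u^2 + 36. Taking the positive square root: √(EG − F²) = sqrt(u^2 + 36). At (u, v) = (7/2, 2*pi/5): sqrt(193)/2.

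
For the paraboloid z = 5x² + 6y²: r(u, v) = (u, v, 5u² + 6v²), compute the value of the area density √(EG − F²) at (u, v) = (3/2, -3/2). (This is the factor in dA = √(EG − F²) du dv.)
√(EG − F²)|_{(3/2, -3/2)} = 5*sqrt(22)

E = 100*u^2 + 1, F = 120*u*v, G = 144*v^2 + 1, so EG − F² = 100*u^2 + 144*v^2 + 1. Taking the positive square root: √(EG − F²) = sqrt(100*u^2 + 144*v^2 + 1). At (u, v) = (3/2, -3/2): 5*sqrt(22).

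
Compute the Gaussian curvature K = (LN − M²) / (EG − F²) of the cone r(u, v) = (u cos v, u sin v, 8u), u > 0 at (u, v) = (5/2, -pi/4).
K = 0

Coefficients of the first fundamental form: E = 65, F = 0, G = u^2.
Coefficients of the second fundamental form: L = 0, M = 0, N = 8*sqrt(65)*u^2/(65*Abs(u)).
Assemble K = (LN − M²)/(EG − F²) = 0. At (u, v) = (5/2, -pi/4): K = 0.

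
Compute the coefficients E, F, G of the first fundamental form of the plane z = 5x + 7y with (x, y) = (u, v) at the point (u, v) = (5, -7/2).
E = 26;  F = 35;  G = 50

Partials: r_u = (1, 0, 5), r_v = (0, 1, 7). As functions of (u, v):
  E = r_u · r_u = 26,
  F = r_u · r_v = 35,
  G = r_v · r_v = 50.
Evaluating at (u, v) = (5, -7/2): E = 26, F = 35, G = 50.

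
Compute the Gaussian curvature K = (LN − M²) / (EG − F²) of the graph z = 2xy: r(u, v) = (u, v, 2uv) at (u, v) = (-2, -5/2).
K = -1/441

Coefficients of the first fundamental form: E = 4*v^2 + 1, F = 4*u*v, G = 4*u^2 + 1.
Coefficients of the second fundamental form: L = 0, M = 2/sqrt(4*u^2 + 4*v^2 + 1), N = 0.
Assemble K = (LN − M²)/(EG − F²) = -4/(16*u^4 + 32*u^2*v^2 + 8*u^2 + 16*v^4 + 8*v^2 + 1). At (u, v) = (-2, -5/2): K = -1/441.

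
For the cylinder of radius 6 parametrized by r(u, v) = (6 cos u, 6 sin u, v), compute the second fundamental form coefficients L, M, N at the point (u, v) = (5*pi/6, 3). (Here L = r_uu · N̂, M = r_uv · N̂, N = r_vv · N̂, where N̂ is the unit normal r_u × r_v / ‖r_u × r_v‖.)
L = -6;  M = 0;  N = 0

Compute the unit normal N̂(u, v) = (cos(u), sin(u), 0), and the second partials r_uu, r_uv, r_vv. Take dot products:
  L(u, v) = r_uu · N̂ = -6,
  M(u, v) = r_uv · N̂ = 0,
  N(u, v) = r_vv · N̂ = 0.
Evaluating at (u, v) = (5*pi/6, 3):
  L = -6, M = 0, N = 0.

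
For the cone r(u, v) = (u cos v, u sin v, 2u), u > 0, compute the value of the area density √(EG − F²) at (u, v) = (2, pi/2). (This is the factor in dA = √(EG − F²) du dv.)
√(EG − F²)|_{(2, pi/2)} = 2*sqrt(5)

E = 5, F = 0, G = u^2, so EG − F² = 5*u^2. Taking the positive square root: √(EG − F²) = sqrt(5)*Abs(u). At (u, v) = (2, pi/2): 2*sqrt(5).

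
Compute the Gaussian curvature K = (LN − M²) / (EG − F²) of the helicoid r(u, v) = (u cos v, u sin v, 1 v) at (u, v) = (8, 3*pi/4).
K = -1/4225

Coefficients of the first fundamental form: E = 1, F = 0, G = u^2 + 1.
Coefficients of the second fundamental form: L = 0, M = -1/sqrt(u^2 + 1), N = 0.
Assemble K = (LN − M²)/(EG − F²) = -1/(u^2 + 1)^2. At (u, v) = (8, 3*pi/4): K = -1/4225.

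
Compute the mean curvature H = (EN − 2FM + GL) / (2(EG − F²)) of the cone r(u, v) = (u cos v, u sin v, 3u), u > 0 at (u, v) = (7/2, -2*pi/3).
H = 3*sqrt(10)/70

With E = 10, F = 0, G = u^2, L = 0, M = 0, N = 3*sqrt(10)*u^2/(10*Abs(u)), assemble
  H = (EN − 2FM + GL) / (2(EG − F²)) = 3*sqrt(10)/(20*Abs(u)).
At (u, v) = (7/2, -2*pi/3): H = 3*sqrt(10)/70.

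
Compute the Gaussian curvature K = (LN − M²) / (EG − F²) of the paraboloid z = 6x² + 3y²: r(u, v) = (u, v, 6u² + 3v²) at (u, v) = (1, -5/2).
K = 18/34225

Coefficients of the first fundamental form: E = 144*u^2 + 1, F = 72*u*v, G = 36*v^2 + 1.
Coefficients of the second fundamental form: L = 12/sqrt(144*u^2 + 36*v^2 + 1), M = 0, N = 6/sqrt(144*u^2 + 36*v^2 + 1).
Assemble K = (LN − M²)/(EG − F²) = 72/(20736*u^4 + 10368*u^2*v^2 + 288*u^2 + 1296*v^4 + 72*v^2 + 1). At (u, v) = (1, -5/2): K = 18/34225.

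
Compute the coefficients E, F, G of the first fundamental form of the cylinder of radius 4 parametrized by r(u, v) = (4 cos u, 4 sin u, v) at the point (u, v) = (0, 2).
E = 16;  F = 0;  G = 1

Partials: r_u = (-4*sin(u), 4*cos(u), 0), r_v = (0, 0, 1). As functions of (u, v):
  E = r_u · r_u = 16,
  F = r_u · r_v = 0,
  G = r_v · r_v = 1.
Evaluating at (u, v) = (0, 2): E = 16, F = 0, G = 1.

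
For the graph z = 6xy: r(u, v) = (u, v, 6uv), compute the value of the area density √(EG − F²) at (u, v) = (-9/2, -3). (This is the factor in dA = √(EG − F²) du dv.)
√(EG − F²)|_{(-9/2, -3)} = sqrt(1054)

E = 36*v^2 + 1, F = 36*u*v, G = 36*u^2 + 1, so EG − F² = 36*u^2 + 36*v^2 + 1. Taking the positive square root: √(EG − F²) = sqrt(36*u^2 + 36*v^2 + 1). At (u, v) = (-9/2, -3): sqrt(1054).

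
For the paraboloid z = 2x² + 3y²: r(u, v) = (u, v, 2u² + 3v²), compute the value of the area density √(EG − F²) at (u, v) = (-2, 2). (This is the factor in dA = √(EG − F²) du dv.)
√(EG − F²)|_{(-2, 2)} = sqrt(209)

E = 16*u^2 + 1, F = 24*u*v, G = 36*v^2 + 1, so EG − F² = 16*u^2 + 36*v^2 + 1. Taking the positive square root: √(EG − F²) = sqrt(16*u^2 + 36*v^2 + 1). At (u, v) = (-2, 2): sqrt(209).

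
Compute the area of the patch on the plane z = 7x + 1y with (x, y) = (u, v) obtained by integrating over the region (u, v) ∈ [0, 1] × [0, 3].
Area = 3*sqrt(51)

Area = ∫∫ √(EG − F²) du dv with √(EG − F²) = sqrt(51). Integrating over [0, 1] × [0, 3] gives 3*sqrt(51).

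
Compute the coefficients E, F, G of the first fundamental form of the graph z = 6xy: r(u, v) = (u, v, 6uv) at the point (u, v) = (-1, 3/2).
E = 82;  F = -54;  G = 37

Partials: r_u = (1, 0, 6*v), r_v = (0, 1, 6*u). As functions of (u, v):
  E = r_u · r_u = 36*v^2 + 1,
  F = r_u · r_v = 36*u*v,
  G = r_v · r_v = 36*u^2 + 1.
Evaluating at (u, v) = (-1, 3/2): E = 82, F = -54, G = 37.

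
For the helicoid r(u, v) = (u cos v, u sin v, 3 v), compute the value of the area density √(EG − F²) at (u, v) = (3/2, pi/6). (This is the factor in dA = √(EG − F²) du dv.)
√(EG − F²)|_{(3/2, pi/6)} = 3*sqrt(5)/2

E = 1, F = 0, G = u^2 + 9, so EG − F² = u^2 + 9. Taking the positive square root: √(EG − F²) = sqrt(u^2 + 9). At (u, v) = (3/2, pi/6): 3*sqrt(5)/2.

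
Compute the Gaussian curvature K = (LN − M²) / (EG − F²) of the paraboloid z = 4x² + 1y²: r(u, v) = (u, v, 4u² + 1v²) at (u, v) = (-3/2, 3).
K = 16/32761

Coefficients of the first fundamental form: E = 64*u^2 + 1, F = 16*u*v, G = 4*v^2 + 1.
Coefficients of the second fundamental form: L = 8/sqrt(64*u^2 + 4*v^2 + 1), M = 0, N = 2/sqrt(64*u^2 + 4*v^2 + 1).
Assemble K = (LN − M²)/(EG − F²) = 16/(4096*u^4 + 512*u^2*v^2 + 128*u^2 + 16*v^4 + 8*v^2 + 1). At (u, v) = (-3/2, 3): K = 16/32761.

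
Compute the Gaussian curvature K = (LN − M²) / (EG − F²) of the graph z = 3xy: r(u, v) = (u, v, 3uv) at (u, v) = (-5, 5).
K = -9/203401

Coefficients of the first fundamental form: E = 9*v^2 + 1, F = 9*u*v, G = 9*u^2 + 1.
Coefficients of the second fundamental form: L = 0, M = 3/sqrt(9*u^2 + 9*v^2 + 1), N = 0.
Assemble K = (LN − M²)/(EG − F²) = -9/(81*u^4 + 162*u^2*v^2 + 18*u^2 + 81*v^4 + 18*v^2 + 1). At (u, v) = (-5, 5): K = -9/203401.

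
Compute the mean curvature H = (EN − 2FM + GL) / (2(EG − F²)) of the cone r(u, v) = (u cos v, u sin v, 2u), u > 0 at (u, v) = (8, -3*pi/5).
H = sqrt(5)/40

With E = 5, F = 0, G = u^2, L = 0, M = 0, N = 2*sqrt(5)*u^2/(5*Abs(u)), assemble
  H = (EN − 2FM + GL) / (2(EG − F²)) = sqrt(5)/(5*Abs(u)).
At (u, v) = (8, -3*pi/5): H = sqrt(5)/40.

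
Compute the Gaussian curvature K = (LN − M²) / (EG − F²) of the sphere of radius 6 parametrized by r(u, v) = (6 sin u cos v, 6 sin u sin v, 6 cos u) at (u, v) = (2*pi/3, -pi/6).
K = 1/36

Coefficients of the first fundamental form: E = 36, F = 0, G = 36*sin(u)^2.
Coefficients of the second fundamental form: L = -6*sin(u)/Abs(sin(u)), M = 0, N = -6*sin(u)^3/Abs(sin(u)).
Assemble K = (LN − M²)/(EG − F²) = 1/36. At (u, v) = (2*pi/3, -pi/6): K = 1/36.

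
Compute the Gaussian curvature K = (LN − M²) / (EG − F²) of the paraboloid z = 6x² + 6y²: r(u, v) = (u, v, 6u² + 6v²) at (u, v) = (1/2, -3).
K = 144/1776889

Coefficients of the first fundamental form: E = 144*u^2 + 1, F = 144*u*v, G = 144*v^2 + 1.
Coefficients of the second fundamental form: L = 12/sqrt(144*u^2 + 144*v^2 + 1), M = 0, N = 12/sqrt(144*u^2 + 144*v^2 + 1).
Assemble K = (LN − M²)/(EG − F²) = 144/(20736*u^4 + 41472*u^2*v^2 + 288*u^2 + 20736*v^4 + 288*v^2 + 1). At (u, v) = (1/2, -3): K = 144/1776889.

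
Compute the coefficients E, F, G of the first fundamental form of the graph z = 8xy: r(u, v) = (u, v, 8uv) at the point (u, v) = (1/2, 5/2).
E = 401;  F = 80;  G = 17

Partials: r_u = (1, 0, 8*v), r_v = (0, 1, 8*u). As functions of (u, v):
  E = r_u · r_u = 64*v^2 + 1,
  F = r_u · r_v = 64*u*v,
  G = r_v · r_v = 64*u^2 + 1.
Evaluating at (u, v) = (1/2, 5/2): E = 401, F = 80, G = 17.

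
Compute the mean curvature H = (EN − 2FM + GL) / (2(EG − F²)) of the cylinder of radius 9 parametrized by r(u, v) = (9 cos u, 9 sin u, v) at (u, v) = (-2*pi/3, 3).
H = -1/18

With E = 81, F = 0, G = 1, L = -9, M = 0, N = 0, assemble
  H = (EN − 2FM + GL) / (2(EG − F²)) = -1/18.
At (u, v) = (-2*pi/3, 3): H = -1/18.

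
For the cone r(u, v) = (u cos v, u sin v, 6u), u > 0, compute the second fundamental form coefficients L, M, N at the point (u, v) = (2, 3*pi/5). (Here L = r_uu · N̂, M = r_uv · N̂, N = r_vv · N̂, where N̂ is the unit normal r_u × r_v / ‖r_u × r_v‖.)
L = 0;  M = 0;  N = 12*sqrt(37)/37

Compute the unit normal N̂(u, v) = (-6*sqrt(37)*u*cos(v)/(37*Abs(u)), -6*sqrt(37)*u*sin(v)/(37*Abs(u)), sqrt(37)*u/(37*Abs(u))), and the second partials r_uu, r_uv, r_vv. Take dot products:
  L(u, v) = r_uu · N̂ = 0,
  M(u, v) = r_uv · N̂ = 0,
  N(u, v) = r_vv · N̂ = 6*sqrt(37)*u^2/(37*Abs(u)).
Evaluating at (u, v) = (2, 3*pi/5):
  L = 0, M = 0, N = 12*sqrt(37)/37.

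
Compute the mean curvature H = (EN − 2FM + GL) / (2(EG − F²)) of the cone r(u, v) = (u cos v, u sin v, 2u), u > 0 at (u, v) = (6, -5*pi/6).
H = sqrt(5)/30

With E = 5, F = 0, G = u^2, L = 0, M = 0, N = 2*sqrt(5)*u^2/(5*Abs(u)), assemble
  H = (EN − 2FM + GL) / (2(EG − F²)) = sqrt(5)/(5*Abs(u)).
At (u, v) = (6, -5*pi/6): H = sqrt(5)/30.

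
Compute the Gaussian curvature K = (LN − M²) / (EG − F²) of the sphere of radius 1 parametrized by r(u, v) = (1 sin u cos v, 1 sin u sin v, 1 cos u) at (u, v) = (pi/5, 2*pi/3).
K = 1

Coefficients of the first fundamental form: E = 1, F = 0, G = sin(u)^2.
Coefficients of the second fundamental form: L = -sin(u)/Abs(sin(u)), M = 0, N = -sin(u)^3/Abs(sin(u)).
Assemble K = (LN − M²)/(EG − F²) = 1. At (u, v) = (pi/5, 2*pi/3): K = 1.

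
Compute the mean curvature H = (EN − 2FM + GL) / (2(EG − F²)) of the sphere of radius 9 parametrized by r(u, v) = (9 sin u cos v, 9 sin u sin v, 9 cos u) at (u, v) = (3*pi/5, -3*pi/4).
H = -1/9

With E = 81, F = 0, G = 81*sin(u)^2, L = -9*sin(u)/Abs(sin(u)), M = 0, N = -9*sin(u)^3/Abs(sin(u)), assemble
  H = (EN − 2FM + GL) / (2(EG − F²)) = -sin(u)/(9*Abs(sin(u))).
At (u, v) = (3*pi/5, -3*pi/4): H = -1/9.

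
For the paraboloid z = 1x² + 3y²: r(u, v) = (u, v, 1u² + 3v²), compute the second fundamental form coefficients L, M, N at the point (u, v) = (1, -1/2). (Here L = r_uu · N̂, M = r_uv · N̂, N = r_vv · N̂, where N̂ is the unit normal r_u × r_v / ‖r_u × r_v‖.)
L = sqrt(14)/7;  M = 0;  N = 3*sqrt(14)/7

Compute the unit normal N̂(u, v) = (-2*u/sqrt(4*u^2 + 36*v^2 + 1), -6*v/sqrt(4*u^2 + 36*v^2 + 1), 1/sqrt(4*u^2 + 36*v^2 + 1)), and the second partials r_uu, r_uv, r_vv. Take dot products:
  L(u, v) = r_uu · N̂ = 2/sqrt(4*u^2 + 36*v^2 + 1),
  M(u, v) = r_uv · N̂ = 0,
  N(u, v) = r_vv · N̂ = 6/sqrt(4*u^2 + 36*v^2 + 1).
Evaluating at (u, v) = (1, -1/2):
  L = sqrt(14)/7, M = 0, N = 3*sqrt(14)/7.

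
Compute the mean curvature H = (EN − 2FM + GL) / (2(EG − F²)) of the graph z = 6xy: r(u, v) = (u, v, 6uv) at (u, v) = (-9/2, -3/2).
H = -1458*sqrt(811)/657721

With E = 36*v^2 + 1, F = 36*u*v, G = 36*u^2 + 1, L = 0, M = 6/sqrt(36*u^2 + 36*v^2 + 1), N = 0, assemble
  H = (EN − 2FM + GL) / (2(EG − F²)) = -216*u*v/(36*u^2 + 36*v^2 + 1)^(3/2).
At (u, v) = (-9/2, -3/2): H = -1458*sqrt(811)/657721.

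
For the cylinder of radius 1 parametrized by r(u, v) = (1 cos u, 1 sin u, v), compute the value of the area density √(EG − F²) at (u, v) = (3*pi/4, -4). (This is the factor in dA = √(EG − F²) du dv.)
√(EG − F²)|_{(3*pi/4, -4)} = 1

E = 1, F = 0, G = 1, so EG − F² = 1. Taking the positive square root: √(EG − F²) = 1. At (u, v) = (3*pi/4, -4): 1.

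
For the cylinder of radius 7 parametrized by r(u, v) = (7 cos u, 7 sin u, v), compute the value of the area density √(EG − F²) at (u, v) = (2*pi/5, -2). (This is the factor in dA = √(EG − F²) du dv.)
√(EG − F²)|_{(2*pi/5, -2)} = 7

E = 49, F = 0, G = 1, so EG − F² = 49. Taking the positive square root: √(EG − F²) = 7. At (u, v) = (2*pi/5, -2): 7.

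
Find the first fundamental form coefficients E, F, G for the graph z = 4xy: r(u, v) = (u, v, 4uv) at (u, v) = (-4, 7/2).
E = 197;  F = -224;  G = 257

Partials: r_u = (1, 0, 4*v), r_v = (0, 1, 4*u). As functions of (u, v):
  E = r_u · r_u = 16*v^2 + 1,
  F = r_u · r_v = 16*u*v,
  G = r_v · r_v = 16*u^2 + 1.
Evaluating at (u, v) = (-4, 7/2): E = 197, F = -224, G = 257.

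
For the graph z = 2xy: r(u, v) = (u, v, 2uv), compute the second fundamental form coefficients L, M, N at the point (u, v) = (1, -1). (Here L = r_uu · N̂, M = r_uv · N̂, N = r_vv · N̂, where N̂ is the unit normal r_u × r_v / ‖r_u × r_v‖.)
L = 0;  M = 2/3;  N = 0

Compute the unit normal N̂(u, v) = (-2*v/sqrt(4*u^2 + 4*v^2 + 1), -2*u/sqrt(4*u^2 + 4*v^2 + 1), 1/sqrt(4*u^2 + 4*v^2 + 1)), and the second partials r_uu, r_uv, r_vv. Take dot products:
  L(u, v) = r_uu · N̂ = 0,
  M(u, v) = r_uv · N̂ = 2/sqrt(4*u^2 + 4*v^2 + 1),
  N(u, v) = r_vv · N̂ = 0.
Evaluating at (u, v) = (1, -1):
  L = 0, M = 2/3, N = 0.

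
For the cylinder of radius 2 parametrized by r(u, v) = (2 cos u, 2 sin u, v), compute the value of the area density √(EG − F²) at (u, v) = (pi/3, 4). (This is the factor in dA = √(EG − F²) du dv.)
√(EG − F²)|_{(pi/3, 4)} = 2

E = 4, F = 0, G = 1, so EG − F² = 4. Taking the positive square root: √(EG − F²) = 2. At (u, v) = (pi/3, 4): 2.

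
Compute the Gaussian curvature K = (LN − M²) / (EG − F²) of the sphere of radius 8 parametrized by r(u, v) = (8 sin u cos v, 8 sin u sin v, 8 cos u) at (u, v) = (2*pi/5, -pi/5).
K = 1/64

Coefficients of the first fundamental form: E = 64, F = 0, G = 64*sin(u)^2.
Coefficients of the second fundamental form: L = -8*sin(u)/Abs(sin(u)), M = 0, N = -8*sin(u)^3/Abs(sin(u)).
Assemble K = (LN − M²)/(EG − F²) = 1/64. At (u, v) = (2*pi/5, -pi/5): K = 1/64.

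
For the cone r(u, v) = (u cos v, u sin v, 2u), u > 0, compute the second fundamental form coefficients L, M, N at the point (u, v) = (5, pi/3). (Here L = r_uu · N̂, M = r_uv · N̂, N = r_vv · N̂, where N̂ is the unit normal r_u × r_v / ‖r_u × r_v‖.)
L = 0;  M = 0;  N = 2*sqrt(5)

Compute the unit normal N̂(u, v) = (-2*sqrt(5)*u*cos(v)/(5*Abs(u)), -2*sqrt(5)*u*sin(v)/(5*Abs(u)), sqrt(5)*u/(5*Abs(u))), and the second partials r_uu, r_uv, r_vv. Take dot products:
  L(u, v) = r_uu · N̂ = 0,
  M(u, v) = r_uv · N̂ = 0,
  N(u, v) = r_vv · N̂ = 2*sqrt(5)*u^2/(5*Abs(u)).
Evaluating at (u, v) = (5, pi/3):
  L = 0, M = 0, N = 2*sqrt(5).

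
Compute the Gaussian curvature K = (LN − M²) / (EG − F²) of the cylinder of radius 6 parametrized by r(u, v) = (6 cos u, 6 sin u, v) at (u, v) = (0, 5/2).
K = 0

Coefficients of the first fundamental form: E = 36, F = 0, G = 1.
Coefficients of the second fundamental form: L = -6, M = 0, N = 0.
Assemble K = (LN − M²)/(EG − F²) = 0. At (u, v) = (0, 5/2): K = 0.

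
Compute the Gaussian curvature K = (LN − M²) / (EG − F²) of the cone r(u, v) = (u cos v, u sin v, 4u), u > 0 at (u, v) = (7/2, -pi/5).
K = 0

Coefficients of the first fundamental form: E = 17, F = 0, G = u^2.
Coefficients of the second fundamental form: L = 0, M = 0, N = 4*sqrt(17)*u^2/(17*Abs(u)).
Assemble K = (LN − M²)/(EG − F²) = 0. At (u, v) = (7/2, -pi/5): K = 0.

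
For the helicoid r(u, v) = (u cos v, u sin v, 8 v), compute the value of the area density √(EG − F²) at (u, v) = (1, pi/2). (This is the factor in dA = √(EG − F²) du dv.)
√(EG − F²)|_{(1, pi/2)} = sqrt(65)

E = 1, F = 0, G = u^2 + 64, so EG − F² = u^2 + 64. Taking the positive square root: √(EG − F²) = sqrt(u^2 + 64). At (u, v) = (1, pi/2): sqrt(65).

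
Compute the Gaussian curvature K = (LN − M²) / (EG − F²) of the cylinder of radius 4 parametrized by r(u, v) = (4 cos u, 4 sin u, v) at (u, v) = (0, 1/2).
K = 0

Coefficients of the first fundamental form: E = 16, F = 0, G = 1.
Coefficients of the second fundamental form: L = -4, M = 0, N = 0.
Assemble K = (LN − M²)/(EG − F²) = 0. At (u, v) = (0, 1/2): K = 0.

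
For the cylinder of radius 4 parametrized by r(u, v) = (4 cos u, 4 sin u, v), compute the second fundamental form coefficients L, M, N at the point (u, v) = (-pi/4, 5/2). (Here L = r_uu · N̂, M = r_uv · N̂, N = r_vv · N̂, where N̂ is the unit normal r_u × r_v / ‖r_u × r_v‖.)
L = -4;  M = 0;  N = 0

Compute the unit normal N̂(u, v) = (cos(u), sin(u), 0), and the second partials r_uu, r_uv, r_vv. Take dot products:
  L(u, v) = r_uu · N̂ = -4,
  M(u, v) = r_uv · N̂ = 0,
  N(u, v) = r_vv · N̂ = 0.
Evaluating at (u, v) = (-pi/4, 5/2):
  L = -4, M = 0, N = 0.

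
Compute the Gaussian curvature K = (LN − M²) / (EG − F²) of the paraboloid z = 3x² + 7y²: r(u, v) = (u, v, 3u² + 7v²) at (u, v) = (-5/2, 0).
K = 21/12769

Coefficients of the first fundamental form: E = 36*u^2 + 1, F = 84*u*v, G = 196*v^2 + 1.
Coefficients of the second fundamental form: L = 6/sqrt(36*u^2 + 196*v^2 + 1), M = 0, N = 14/sqrt(36*u^2 + 196*v^2 + 1).
Assemble K = (LN − M²)/(EG − F²) = 84/(1296*u^4 + 14112*u^2*v^2 + 72*u^2 + 38416*v^4 + 392*v^2 + 1). At (u, v) = (-5/2, 0): K = 21/12769.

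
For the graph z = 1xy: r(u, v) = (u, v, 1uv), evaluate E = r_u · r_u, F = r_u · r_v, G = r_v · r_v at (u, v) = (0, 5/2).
E = 29/4;  F = 0;  G = 1

Partials: r_u = (1, 0, v), r_v = (0, 1, u). As functions of (u, v):
  E = r_u · r_u = v^2 + 1,
  F = r_u · r_v = u*v,
  G = r_v · r_v = u^2 + 1.
Evaluating at (u, v) = (0, 5/2): E = 29/4, F = 0, G = 1.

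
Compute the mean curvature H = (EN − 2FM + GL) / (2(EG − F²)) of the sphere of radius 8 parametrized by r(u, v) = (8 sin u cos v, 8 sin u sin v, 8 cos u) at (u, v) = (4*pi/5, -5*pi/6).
H = -1/8

With E = 64, F = 0, G = 64*sin(u)^2, L = -8*sin(u)/Abs(sin(u)), M = 0, N = -8*sin(u)^3/Abs(sin(u)), assemble
  H = (EN − 2FM + GL) / (2(EG − F²)) = -sin(u)/(8*Abs(sin(u))).
At (u, v) = (4*pi/5, -5*pi/6): H = -1/8.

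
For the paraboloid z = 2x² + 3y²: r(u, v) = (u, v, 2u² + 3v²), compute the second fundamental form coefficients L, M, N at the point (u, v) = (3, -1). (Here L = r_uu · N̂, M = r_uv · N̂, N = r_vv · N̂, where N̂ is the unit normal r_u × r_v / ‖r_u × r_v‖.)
L = 4*sqrt(181)/181;  M = 0;  N = 6*sqrt(181)/181

Compute the unit normal N̂(u, v) = (-4*u/sqrt(16*u^2 + 36*v^2 + 1), -6*v/sqrt(16*u^2 + 36*v^2 + 1), 1/sqrt(16*u^2 + 36*v^2 + 1)), and the second partials r_uu, r_uv, r_vv. Take dot products:
  L(u, v) = r_uu · N̂ = 4/sqrt(16*u^2 + 36*v^2 + 1),
  M(u, v) = r_uv · N̂ = 0,
  N(u, v) = r_vv · N̂ = 6/sqrt(16*u^2 + 36*v^2 + 1).
Evaluating at (u, v) = (3, -1):
  L = 4*sqrt(181)/181, M = 0, N = 6*sqrt(181)/181.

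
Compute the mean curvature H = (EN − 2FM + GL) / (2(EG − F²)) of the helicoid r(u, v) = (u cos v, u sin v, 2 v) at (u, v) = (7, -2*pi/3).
H = 0

With E = 1, F = 0, G = u^2 + 4, L = 0, M = -2/sqrt(u^2 + 4), N = 0, assemble
  H = (EN − 2FM + GL) / (2(EG − F²)) = 0.
At (u, v) = (7, -2*pi/3): H = 0.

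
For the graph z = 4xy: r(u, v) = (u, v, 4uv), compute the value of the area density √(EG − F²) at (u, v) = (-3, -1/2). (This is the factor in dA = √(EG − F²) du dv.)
√(EG − F²)|_{(-3, -1/2)} = sqrt(149)

E = 16*v^2 + 1, F = 16*u*v, G = 16*u^2 + 1, so EG − F² = 16*u^2 + 16*v^2 + 1. Taking the positive square root: √(EG − F²) = sqrt(16*u^2 + 16*v^2 + 1). At (u, v) = (-3, -1/2): sqrt(149).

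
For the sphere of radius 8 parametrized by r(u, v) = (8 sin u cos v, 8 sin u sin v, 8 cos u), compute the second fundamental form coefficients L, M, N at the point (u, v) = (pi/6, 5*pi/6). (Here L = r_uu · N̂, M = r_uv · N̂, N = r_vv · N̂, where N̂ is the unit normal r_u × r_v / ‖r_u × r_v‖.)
L = -8;  M = 0;  N = -2

Compute the unit normal N̂(u, v) = (sin(u)^2*cos(v)/Abs(sin(u)), sin(u)^2*sin(v)/Abs(sin(u)), sin(2*u)/(2*Abs(sin(u)))), and the second partials r_uu, r_uv, r_vv. Take dot products:
  L(u, v) = r_uu · N̂ = -8*sin(u)/Abs(sin(u)),
  M(u, v) = r_uv · N̂ = 0,
  N(u, v) = r_vv · N̂ = -8*sin(u)^3/Abs(sin(u)).
Evaluating at (u, v) = (pi/6, 5*pi/6):
  L = -8, M = 0, N = -2.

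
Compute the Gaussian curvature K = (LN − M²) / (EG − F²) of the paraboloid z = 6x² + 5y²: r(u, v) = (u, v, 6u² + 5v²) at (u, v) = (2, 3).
K = 120/2181529

Coefficients of the first fundamental form: E = 144*u^2 + 1, F = 120*u*v, G = 100*v^2 + 1.
Coefficients of the second fundamental form: L = 12/sqrt(144*u^2 + 100*v^2 + 1), M = 0, N = 10/sqrt(144*u^2 + 100*v^2 + 1).
Assemble K = (LN − M²)/(EG − F²) = 120/(20736*u^4 + 28800*u^2*v^2 + 288*u^2 + 10000*v^4 + 200*v^2 + 1). At (u, v) = (2, 3): K = 120/2181529.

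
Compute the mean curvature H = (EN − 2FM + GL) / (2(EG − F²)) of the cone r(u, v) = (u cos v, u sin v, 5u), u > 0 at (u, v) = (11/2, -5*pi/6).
H = 5*sqrt(26)/286

With E = 26, F = 0, G = u^2, L = 0, M = 0, N = 5*sqrt(26)*u^2/(26*Abs(u)), assemble
  H = (EN − 2FM + GL) / (2(EG − F²)) = 5*sqrt(26)/(52*Abs(u)).
At (u, v) = (11/2, -5*pi/6): H = 5*sqrt(26)/286.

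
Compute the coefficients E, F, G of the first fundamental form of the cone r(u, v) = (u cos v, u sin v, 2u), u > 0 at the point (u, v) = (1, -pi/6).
E = 5;  F = 0;  G = 1

Partials: r_u = (cos(v), sin(v), 2), r_v = (-u*sin(v), u*cos(v), 0). As functions of (u, v):
  E = r_u · r_u = 5,
  F = r_u · r_v = 0,
  G = r_v · r_v = u^2.
Evaluating at (u, v) = (1, -pi/6): E = 5, F = 0, G = 1.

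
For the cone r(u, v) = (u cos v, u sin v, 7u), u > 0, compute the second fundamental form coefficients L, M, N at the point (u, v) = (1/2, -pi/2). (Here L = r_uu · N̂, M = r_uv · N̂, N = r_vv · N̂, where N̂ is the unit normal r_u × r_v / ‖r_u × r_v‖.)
L = 0;  M = 0;  N = 7*sqrt(2)/20

Compute the unit normal N̂(u, v) = (-7*sqrt(2)*u*cos(v)/(10*Abs(u)), -7*sqrt(2)*u*sin(v)/(10*Abs(u)), sqrt(2)*u/(10*Abs(u))), and the second partials r_uu, r_uv, r_vv. Take dot products:
  L(u, v) = r_uu · N̂ = 0,
  M(u, v) = r_uv · N̂ = 0,
  N(u, v) = r_vv · N̂ = 7*sqrt(2)*u^2/(10*Abs(u)).
Evaluating at (u, v) = (1/2, -pi/2):
  L = 0, M = 0, N = 7*sqrt(2)/20.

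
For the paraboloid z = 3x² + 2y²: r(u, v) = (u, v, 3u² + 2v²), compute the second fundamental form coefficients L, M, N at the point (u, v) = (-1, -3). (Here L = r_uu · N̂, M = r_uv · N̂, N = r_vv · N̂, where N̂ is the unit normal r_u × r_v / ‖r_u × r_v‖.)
L = 6*sqrt(181)/181;  M = 0;  N = 4*sqrt(181)/181

Compute the unit normal N̂(u, v) = (-6*u/sqrt(36*u^2 + 16*v^2 + 1), -4*v/sqrt(36*u^2 + 16*v^2 + 1), 1/sqrt(36*u^2 + 16*v^2 + 1)), and the second partials r_uu, r_uv, r_vv. Take dot products:
  L(u, v) = r_uu · N̂ = 6/sqrt(36*u^2 + 16*v^2 + 1),
  M(u, v) = r_uv · N̂ = 0,
  N(u, v) = r_vv · N̂ = 4/sqrt(36*u^2 + 16*v^2 + 1).
Evaluating at (u, v) = (-1, -3):
  L = 6*sqrt(181)/181, M = 0, N = 4*sqrt(181)/181.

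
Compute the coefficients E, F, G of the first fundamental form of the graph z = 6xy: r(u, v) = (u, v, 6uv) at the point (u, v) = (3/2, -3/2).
E = 82;  F = -81;  G = 82

Partials: r_u = (1, 0, 6*v), r_v = (0, 1, 6*u). As functions of (u, v):
  E = r_u · r_u = 36*v^2 + 1,
  F = r_u · r_v = 36*u*v,
  G = r_v · r_v = 36*u^2 + 1.
Evaluating at (u, v) = (3/2, -3/2): E = 82, F = -81, G = 82.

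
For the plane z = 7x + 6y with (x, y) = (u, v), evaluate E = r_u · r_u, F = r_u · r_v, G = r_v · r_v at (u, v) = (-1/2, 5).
E = 50;  F = 42;  G = 37

Partials: r_u = (1, 0, 7), r_v = (0, 1, 6). As functions of (u, v):
  E = r_u · r_u = 50,
  F = r_u · r_v = 42,
  G = r_v · r_v = 37.
Evaluating at (u, v) = (-1/2, 5): E = 50, F = 42, G = 37.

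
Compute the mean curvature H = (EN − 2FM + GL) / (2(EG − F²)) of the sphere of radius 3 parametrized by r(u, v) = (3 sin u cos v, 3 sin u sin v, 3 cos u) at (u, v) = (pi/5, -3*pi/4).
H = -1/3

With E = 9, F = 0, G = 9*sin(u)^2, L = -3*sin(u)/Abs(sin(u)), M = 0, N = -3*sin(u)^3/Abs(sin(u)), assemble
  H = (EN − 2FM + GL) / (2(EG − F²)) = -sin(u)/(3*Abs(sin(u))).
At (u, v) = (pi/5, -3*pi/4): H = -1/3.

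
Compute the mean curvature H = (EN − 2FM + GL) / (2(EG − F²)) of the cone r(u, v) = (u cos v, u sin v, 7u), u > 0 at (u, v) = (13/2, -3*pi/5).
H = 7*sqrt(2)/130

With E = 50, F = 0, G = u^2, L = 0, M = 0, N = 7*sqrt(2)*u^2/(10*Abs(u)), assemble
  H = (EN − 2FM + GL) / (2(EG − F²)) = 7*sqrt(2)/(20*Abs(u)).
At (u, v) = (13/2, -3*pi/5): H = 7*sqrt(2)/130.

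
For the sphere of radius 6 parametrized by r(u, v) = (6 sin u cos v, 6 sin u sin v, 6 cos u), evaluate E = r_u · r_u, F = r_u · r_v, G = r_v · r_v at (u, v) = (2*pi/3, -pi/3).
E = 36;  F = 0;  G = 27

Partials: r_u = (6*cos(u)*cos(v), 6*sin(v)*cos(u), -6*sin(u)), r_v = (-6*sin(u)*sin(v), 6*sin(u)*cos(v), 0). As functions of (u, v):
  E = r_u · r_u = 36,
  F = r_u · r_v = 0,
  G = r_v · r_v = 36*sin(u)^2.
Evaluating at (u, v) = (2*pi/3, -pi/3): E = 36, F = 0, G = 27.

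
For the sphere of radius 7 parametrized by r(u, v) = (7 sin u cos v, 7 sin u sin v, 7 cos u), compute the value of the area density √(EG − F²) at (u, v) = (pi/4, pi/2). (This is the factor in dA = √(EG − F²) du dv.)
√(EG − F²)|_{(pi/4, pi/2)} = 49*sqrt(2)/2

E = 49, F = 0, G = 49*sin(u)^2, so EG − F² = 2401*sin(u)^2. Taking the positive square root: √(EG − F²) = 49*Abs(sin(u)). At (u, v) = (pi/4, pi/2): 49*sqrt(2)/2.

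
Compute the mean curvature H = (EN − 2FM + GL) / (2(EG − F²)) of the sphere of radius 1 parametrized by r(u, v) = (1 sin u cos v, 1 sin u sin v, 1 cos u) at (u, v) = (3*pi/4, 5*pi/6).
H = -1

With E = 1, F = 0, G = sin(u)^2, L = -sin(u)/Abs(sin(u)), M = 0, N = -sin(u)^3/Abs(sin(u)), assemble
  H = (EN − 2FM + GL) / (2(EG − F²)) = -sin(u)/Abs(sin(u)).
At (u, v) = (3*pi/4, 5*pi/6): H = -1.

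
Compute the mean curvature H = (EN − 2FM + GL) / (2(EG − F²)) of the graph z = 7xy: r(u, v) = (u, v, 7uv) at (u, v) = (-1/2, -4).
H = -5488*sqrt(3189)/10169721

With E = 49*v^2 + 1, F = 49*u*v, G = 49*u^2 + 1, L = 0, M = 7/sqrt(49*u^2 + 49*v^2 + 1), N = 0, assemble
  H = (EN − 2FM + GL) / (2(EG − F²)) = -343*u*v/(49*u^2 + 49*v^2 + 1)^(3/2).
At (u, v) = (-1/2, -4): H = -5488*sqrt(3189)/10169721.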